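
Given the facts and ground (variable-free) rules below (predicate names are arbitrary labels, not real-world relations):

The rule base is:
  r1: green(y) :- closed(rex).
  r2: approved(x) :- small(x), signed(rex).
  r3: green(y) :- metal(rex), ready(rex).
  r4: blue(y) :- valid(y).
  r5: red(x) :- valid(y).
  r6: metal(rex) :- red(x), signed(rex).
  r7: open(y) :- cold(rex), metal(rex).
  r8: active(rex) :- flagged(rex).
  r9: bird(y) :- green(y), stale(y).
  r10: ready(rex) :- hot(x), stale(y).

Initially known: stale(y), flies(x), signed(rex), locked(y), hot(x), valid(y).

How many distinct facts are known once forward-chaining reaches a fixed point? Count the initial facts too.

12

Round 1 fires r4, r5, r10, giving blue(y), red(x), ready(rex).
Round 2 fires r6, giving metal(rex).
Round 3 fires r3, giving green(y).
Round 4 fires r9, giving bird(y).
Closure: {bird(y), blue(y), flies(x), green(y), hot(x), locked(y), metal(rex), ready(rex), red(x), signed(rex), stale(y), valid(y)} — 12 facts.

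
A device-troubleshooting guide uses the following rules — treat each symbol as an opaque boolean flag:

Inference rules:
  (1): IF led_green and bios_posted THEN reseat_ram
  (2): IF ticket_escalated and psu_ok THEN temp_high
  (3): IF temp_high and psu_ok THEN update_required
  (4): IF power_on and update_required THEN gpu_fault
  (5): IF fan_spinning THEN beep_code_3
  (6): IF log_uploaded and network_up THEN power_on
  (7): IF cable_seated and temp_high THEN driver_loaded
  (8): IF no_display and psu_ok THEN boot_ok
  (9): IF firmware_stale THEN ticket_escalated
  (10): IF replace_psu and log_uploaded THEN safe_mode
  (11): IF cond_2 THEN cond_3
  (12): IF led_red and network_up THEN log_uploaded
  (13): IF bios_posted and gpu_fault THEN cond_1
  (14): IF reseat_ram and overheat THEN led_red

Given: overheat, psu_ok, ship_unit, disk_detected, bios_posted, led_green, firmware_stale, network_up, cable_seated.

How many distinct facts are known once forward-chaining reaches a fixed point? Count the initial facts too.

19

Round 1 fires (1), (9), giving reseat_ram, ticket_escalated.
Round 2 fires (2), (14), giving temp_high, led_red.
Round 3 fires (3), (7), (12), giving update_required, driver_loaded, log_uploaded.
Round 4 fires (6), giving power_on.
Round 5 fires (4), giving gpu_fault.
Round 6 fires (13), giving cond_1.
Closure: {bios_posted, cable_seated, cond_1, disk_detected, driver_loaded, firmware_stale, gpu_fault, led_green, led_red, log_uploaded, network_up, overheat, power_on, psu_ok, reseat_ram, ship_unit, temp_high, ticket_escalated, update_required} — 19 facts.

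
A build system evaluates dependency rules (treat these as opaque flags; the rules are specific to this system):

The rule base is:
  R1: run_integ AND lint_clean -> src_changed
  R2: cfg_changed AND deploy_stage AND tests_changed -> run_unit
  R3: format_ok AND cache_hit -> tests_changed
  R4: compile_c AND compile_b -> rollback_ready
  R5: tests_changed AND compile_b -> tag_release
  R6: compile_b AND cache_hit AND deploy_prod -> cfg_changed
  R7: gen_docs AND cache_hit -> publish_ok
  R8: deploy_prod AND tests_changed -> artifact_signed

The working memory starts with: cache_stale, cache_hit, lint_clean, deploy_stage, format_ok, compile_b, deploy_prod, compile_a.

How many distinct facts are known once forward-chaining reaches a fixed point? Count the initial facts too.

Round 1 fires R3, R6, giving tests_changed, cfg_changed.
Round 2 fires R2, R5, R8, giving run_unit, tag_release, artifact_signed.
Closure: {artifact_signed, cache_hit, cache_stale, cfg_changed, compile_a, compile_b, deploy_prod, deploy_stage, format_ok, lint_clean, run_unit, tag_release, tests_changed} — 13 facts.

13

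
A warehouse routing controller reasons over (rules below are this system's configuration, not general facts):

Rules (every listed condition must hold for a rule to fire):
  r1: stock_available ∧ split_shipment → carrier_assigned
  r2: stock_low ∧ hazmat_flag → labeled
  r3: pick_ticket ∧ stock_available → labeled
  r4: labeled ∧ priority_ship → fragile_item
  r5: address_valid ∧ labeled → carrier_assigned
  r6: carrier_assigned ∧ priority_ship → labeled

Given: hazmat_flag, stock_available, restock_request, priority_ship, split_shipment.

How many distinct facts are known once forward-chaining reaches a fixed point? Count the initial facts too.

8

Round 1: r1 [stock_available ∧ split_shipment → carrier_assigned]. New: carrier_assigned.
Round 2: r6 [carrier_assigned ∧ priority_ship → labeled]. New: labeled.
Round 3: r4 [labeled ∧ priority_ship → fragile_item]. New: fragile_item.
Closure: {carrier_assigned, fragile_item, hazmat_flag, labeled, priority_ship, restock_request, split_shipment, stock_available} — 8 facts.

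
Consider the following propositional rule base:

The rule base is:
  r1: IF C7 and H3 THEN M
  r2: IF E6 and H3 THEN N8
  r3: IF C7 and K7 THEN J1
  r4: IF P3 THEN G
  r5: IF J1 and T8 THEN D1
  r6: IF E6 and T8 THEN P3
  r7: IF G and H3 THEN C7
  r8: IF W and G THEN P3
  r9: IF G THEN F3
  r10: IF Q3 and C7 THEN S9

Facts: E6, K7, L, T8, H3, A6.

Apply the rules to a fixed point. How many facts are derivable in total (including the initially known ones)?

14

Round 1 fires r2, r6, giving N8, P3.
Round 2 fires r4, giving G.
Round 3 fires r7, r9, giving C7, F3.
Round 4 fires r1, r3, giving M, J1.
Round 5 fires r5, giving D1.
Closure: {A6, C7, D1, E6, F3, G, H3, J1, K7, L, M, N8, P3, T8} — 14 facts.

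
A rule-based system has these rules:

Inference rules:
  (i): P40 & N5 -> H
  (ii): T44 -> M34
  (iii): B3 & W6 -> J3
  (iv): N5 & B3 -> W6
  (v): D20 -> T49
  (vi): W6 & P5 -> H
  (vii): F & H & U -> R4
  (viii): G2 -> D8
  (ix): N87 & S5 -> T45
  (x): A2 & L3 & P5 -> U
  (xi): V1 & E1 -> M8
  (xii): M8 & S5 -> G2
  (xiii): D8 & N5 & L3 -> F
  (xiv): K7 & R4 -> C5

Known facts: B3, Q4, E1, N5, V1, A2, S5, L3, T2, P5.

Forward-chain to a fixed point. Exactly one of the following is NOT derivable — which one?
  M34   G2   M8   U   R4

M34

Round 1 fires (iv), (x), (xi), giving W6, U, M8.
Round 2 fires (iii), (vi), (xii), giving J3, H, G2.
Round 3 fires (viii), giving D8.
Round 4 fires (xiii), giving F.
Round 5 fires (vii), giving R4.
Derived: M8 (round 1), G2 (round 2), U (round 1), R4 (round 5). M34 never appears in any round.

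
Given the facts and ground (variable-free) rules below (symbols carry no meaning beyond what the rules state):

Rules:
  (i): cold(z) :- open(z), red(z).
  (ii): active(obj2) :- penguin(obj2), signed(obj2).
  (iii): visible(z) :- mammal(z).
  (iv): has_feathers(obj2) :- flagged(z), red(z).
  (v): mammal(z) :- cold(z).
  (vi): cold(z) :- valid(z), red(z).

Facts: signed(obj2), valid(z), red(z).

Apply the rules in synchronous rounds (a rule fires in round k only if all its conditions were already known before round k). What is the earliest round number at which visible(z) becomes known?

[1] (vi) [cold(z) :- valid(z), red(z).]. ⇒ new: cold(z).
[2] (v) [mammal(z) :- cold(z).]. ⇒ new: mammal(z).
[3] (iii) [visible(z) :- mammal(z).]. ⇒ new: visible(z).
visible(z) first appears in round 3.

3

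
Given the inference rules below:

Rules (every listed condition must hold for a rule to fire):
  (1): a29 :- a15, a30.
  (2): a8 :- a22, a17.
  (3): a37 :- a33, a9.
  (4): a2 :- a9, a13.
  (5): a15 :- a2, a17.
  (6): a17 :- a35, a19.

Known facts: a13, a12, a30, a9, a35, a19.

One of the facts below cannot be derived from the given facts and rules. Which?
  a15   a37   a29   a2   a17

a37

Round 1: (4) [a2 :- a9, a13.]; (6) [a17 :- a35, a19.]. Adds a2, a17.
Round 2: (5) [a15 :- a2, a17.]. Adds a15.
Round 3: (1) [a29 :- a15, a30.]. Adds a29.
Derived: a2 (round 1), a29 (round 3), a15 (round 2), a17 (round 1). a37 never appears in any round.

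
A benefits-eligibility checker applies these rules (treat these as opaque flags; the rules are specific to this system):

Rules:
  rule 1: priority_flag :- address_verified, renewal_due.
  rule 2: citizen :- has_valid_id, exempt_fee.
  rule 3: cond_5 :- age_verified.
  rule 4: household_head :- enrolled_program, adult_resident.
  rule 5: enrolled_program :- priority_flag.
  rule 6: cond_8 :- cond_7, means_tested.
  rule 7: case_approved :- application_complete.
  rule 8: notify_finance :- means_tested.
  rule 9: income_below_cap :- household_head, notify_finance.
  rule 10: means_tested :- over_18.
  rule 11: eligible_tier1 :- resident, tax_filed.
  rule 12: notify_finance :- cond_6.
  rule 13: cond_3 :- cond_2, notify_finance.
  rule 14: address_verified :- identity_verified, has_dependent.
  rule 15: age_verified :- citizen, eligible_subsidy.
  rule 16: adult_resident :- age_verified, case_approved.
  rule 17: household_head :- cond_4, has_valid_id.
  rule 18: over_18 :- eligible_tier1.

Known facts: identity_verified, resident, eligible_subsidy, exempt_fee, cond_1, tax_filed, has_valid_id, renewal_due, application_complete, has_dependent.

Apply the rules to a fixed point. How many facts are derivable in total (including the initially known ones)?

24

[1] rule 2 [citizen :- has_valid_id, exempt_fee.]; rule 7 [case_approved :- application_complete.]; rule 11 [eligible_tier1 :- resident, tax_filed.]; rule 14 [address_verified :- identity_verified, has_dependent.]. ⇒ new: citizen, case_approved, eligible_tier1, address_verified.
[2] rule 1 [priority_flag :- address_verified, renewal_due.]; rule 15 [age_verified :- citizen, eligible_subsidy.]; rule 18 [over_18 :- eligible_tier1.]. ⇒ new: priority_flag, age_verified, over_18.
[3] rule 3 [cond_5 :- age_verified.]; rule 5 [enrolled_program :- priority_flag.]; rule 10 [means_tested :- over_18.]; rule 16 [adult_resident :- age_verified, case_approved.]. ⇒ new: cond_5, enrolled_program, means_tested, adult_resident.
[4] rule 4 [household_head :- enrolled_program, adult_resident.]; rule 8 [notify_finance :- means_tested.]. ⇒ new: household_head, notify_finance.
[5] rule 9 [income_below_cap :- household_head, notify_finance.]. ⇒ new: income_below_cap.
Closure: {address_verified, adult_resident, age_verified, application_complete, case_approved, citizen, cond_1, cond_5, eligible_subsidy, eligible_tier1, enrolled_program, exempt_fee, has_dependent, has_valid_id, household_head, identity_verified, income_below_cap, means_tested, notify_finance, over_18, priority_flag, renewal_due, resident, tax_filed} — 24 facts.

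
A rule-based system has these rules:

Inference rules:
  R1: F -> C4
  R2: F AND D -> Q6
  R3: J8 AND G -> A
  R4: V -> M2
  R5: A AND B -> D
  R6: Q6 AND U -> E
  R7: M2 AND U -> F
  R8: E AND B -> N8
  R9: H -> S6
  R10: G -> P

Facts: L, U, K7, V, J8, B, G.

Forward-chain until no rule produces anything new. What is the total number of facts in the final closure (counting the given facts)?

Round 1: R3 [J8 AND G -> A]; R4 [V -> M2]; R10 [G -> P]. Adds A, M2, P.
Round 2: R5 [A AND B -> D]; R7 [M2 AND U -> F]. Adds D, F.
Round 3: R1 [F -> C4]; R2 [F AND D -> Q6]. Adds C4, Q6.
Round 4: R6 [Q6 AND U -> E]. Adds E.
Round 5: R8 [E AND B -> N8]. Adds N8.
Closure: {A, B, C4, D, E, F, G, J8, K7, L, M2, N8, P, Q6, U, V} — 16 facts.

16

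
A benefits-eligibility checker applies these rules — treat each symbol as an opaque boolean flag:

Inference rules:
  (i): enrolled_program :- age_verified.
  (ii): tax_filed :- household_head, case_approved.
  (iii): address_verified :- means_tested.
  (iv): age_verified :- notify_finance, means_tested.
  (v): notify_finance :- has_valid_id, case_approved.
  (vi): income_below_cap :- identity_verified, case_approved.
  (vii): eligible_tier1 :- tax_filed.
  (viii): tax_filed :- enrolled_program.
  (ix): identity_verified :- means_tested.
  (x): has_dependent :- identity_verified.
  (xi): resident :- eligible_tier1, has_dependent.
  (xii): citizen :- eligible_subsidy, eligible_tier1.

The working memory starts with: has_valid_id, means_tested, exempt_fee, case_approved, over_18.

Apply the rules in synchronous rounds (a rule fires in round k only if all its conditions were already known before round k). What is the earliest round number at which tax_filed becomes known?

Round 1 — (iii), (v), (ix), derive address_verified, notify_finance, identity_verified.
Round 2 — (iv), (vi), (x), derive age_verified, income_below_cap, has_dependent.
Round 3 — (i), derive enrolled_program.
Round 4 — (viii), derive tax_filed.
tax_filed first appears in round 4.

4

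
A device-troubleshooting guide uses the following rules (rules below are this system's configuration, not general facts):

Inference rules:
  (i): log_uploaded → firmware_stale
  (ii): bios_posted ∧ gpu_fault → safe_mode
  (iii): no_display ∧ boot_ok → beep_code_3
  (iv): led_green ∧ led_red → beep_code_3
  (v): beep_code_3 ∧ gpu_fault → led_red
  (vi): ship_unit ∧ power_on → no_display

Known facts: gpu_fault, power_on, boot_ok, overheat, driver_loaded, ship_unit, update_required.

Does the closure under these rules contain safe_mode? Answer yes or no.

no

Round 1: (vi) [ship_unit ∧ power_on → no_display]. New: no_display.
Round 2: (iii) [no_display ∧ boot_ok → beep_code_3]. New: beep_code_3.
Round 3: (v) [beep_code_3 ∧ gpu_fault → led_red]. New: led_red.
Fixed point reached. safe_mode is concluded only by (ii); (ii) needs bios_posted (never derived).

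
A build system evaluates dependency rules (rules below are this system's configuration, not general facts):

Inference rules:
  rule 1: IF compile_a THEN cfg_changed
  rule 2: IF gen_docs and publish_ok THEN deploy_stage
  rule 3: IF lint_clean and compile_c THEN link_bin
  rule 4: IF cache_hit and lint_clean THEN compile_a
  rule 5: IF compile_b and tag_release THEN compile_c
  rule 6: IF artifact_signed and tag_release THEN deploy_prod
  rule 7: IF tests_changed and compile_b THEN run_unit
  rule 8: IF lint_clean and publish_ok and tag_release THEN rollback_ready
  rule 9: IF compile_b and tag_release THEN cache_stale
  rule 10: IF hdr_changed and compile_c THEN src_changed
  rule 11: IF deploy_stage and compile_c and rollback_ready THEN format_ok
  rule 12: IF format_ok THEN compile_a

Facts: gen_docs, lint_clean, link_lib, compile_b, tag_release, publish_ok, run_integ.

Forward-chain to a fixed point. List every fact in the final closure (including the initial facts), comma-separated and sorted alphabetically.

cache_stale, cfg_changed, compile_a, compile_b, compile_c, deploy_stage, format_ok, gen_docs, link_bin, link_lib, lint_clean, publish_ok, rollback_ready, run_integ, tag_release

[1] rule 2 [IF gen_docs and publish_ok THEN deploy_stage]; rule 5 [IF compile_b and tag_release THEN compile_c]; rule 8 [IF lint_clean and publish_ok and tag_release THEN rollback_ready]; rule 9 [IF compile_b and tag_release THEN cache_stale]. ⇒ new: deploy_stage, compile_c, rollback_ready, cache_stale.
[2] rule 3 [IF lint_clean and compile_c THEN link_bin]; rule 11 [IF deploy_stage and compile_c and rollback_ready THEN format_ok]. ⇒ new: link_bin, format_ok.
[3] rule 12 [IF format_ok THEN compile_a]. ⇒ new: compile_a.
[4] rule 1 [IF compile_a THEN cfg_changed]. ⇒ new: cfg_changed.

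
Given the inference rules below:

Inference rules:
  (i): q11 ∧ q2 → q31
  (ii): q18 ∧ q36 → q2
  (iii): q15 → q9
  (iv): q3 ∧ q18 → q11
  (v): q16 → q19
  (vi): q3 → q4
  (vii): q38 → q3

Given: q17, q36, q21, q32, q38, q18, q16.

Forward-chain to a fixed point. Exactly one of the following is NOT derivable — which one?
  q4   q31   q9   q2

Round 1: (ii) [q18 ∧ q36 → q2]; (v) [q16 → q19]; (vii) [q38 → q3]. New: q2, q19, q3.
Round 2: (iv) [q3 ∧ q18 → q11]; (vi) [q3 → q4]. New: q11, q4.
Round 3: (i) [q11 ∧ q2 → q31]. New: q31.
Derived: q31 (round 3), q4 (round 2), q2 (round 1). q9 never appears in any round.

q9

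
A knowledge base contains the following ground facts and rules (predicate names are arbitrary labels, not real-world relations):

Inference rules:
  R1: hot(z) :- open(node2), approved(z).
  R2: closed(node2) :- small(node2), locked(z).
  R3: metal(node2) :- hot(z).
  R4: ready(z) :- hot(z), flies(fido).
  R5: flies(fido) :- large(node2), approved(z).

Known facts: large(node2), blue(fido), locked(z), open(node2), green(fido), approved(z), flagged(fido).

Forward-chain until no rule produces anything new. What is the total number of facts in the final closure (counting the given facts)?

[1] R1 [hot(z) :- open(node2), approved(z).]; R5 [flies(fido) :- large(node2), approved(z).]. ⇒ new: hot(z), flies(fido).
[2] R3 [metal(node2) :- hot(z).]; R4 [ready(z) :- hot(z), flies(fido).]. ⇒ new: metal(node2), ready(z).
Closure: {approved(z), blue(fido), flagged(fido), flies(fido), green(fido), hot(z), large(node2), locked(z), metal(node2), open(node2), ready(z)} — 11 facts.

11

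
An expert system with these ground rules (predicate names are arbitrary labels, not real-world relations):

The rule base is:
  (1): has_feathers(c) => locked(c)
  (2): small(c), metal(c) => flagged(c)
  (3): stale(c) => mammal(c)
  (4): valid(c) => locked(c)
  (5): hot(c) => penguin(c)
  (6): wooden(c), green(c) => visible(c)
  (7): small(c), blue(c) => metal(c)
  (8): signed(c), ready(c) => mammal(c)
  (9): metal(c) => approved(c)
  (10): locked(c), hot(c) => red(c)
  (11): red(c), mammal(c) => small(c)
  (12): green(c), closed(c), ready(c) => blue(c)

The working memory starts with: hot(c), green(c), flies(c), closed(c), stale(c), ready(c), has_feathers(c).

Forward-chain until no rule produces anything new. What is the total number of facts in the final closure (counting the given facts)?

16

[1] (1) [has_feathers(c) => locked(c)]; (3) [stale(c) => mammal(c)]; (5) [hot(c) => penguin(c)]; (12) [green(c), closed(c), ready(c) => blue(c)]. ⇒ new: locked(c), mammal(c), penguin(c), blue(c).
[2] (10) [locked(c), hot(c) => red(c)]. ⇒ new: red(c).
[3] (11) [red(c), mammal(c) => small(c)]. ⇒ new: small(c).
[4] (7) [small(c), blue(c) => metal(c)]. ⇒ new: metal(c).
[5] (2) [small(c), metal(c) => flagged(c)]; (9) [metal(c) => approved(c)]. ⇒ new: flagged(c), approved(c).
Closure: {approved(c), blue(c), closed(c), flagged(c), flies(c), green(c), has_feathers(c), hot(c), locked(c), mammal(c), metal(c), penguin(c), ready(c), red(c), small(c), stale(c)} — 16 facts.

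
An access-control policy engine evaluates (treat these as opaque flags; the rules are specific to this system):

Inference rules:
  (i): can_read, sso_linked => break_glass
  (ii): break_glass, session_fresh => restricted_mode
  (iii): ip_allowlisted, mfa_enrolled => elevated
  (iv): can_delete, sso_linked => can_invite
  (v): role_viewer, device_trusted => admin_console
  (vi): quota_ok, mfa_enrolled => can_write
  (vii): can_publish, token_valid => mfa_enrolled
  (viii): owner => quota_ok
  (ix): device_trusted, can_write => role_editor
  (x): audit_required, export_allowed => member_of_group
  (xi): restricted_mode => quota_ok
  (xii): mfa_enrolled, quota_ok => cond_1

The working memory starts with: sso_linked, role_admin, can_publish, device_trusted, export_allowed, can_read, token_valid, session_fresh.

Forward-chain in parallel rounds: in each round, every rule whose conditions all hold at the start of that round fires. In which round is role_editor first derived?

Round 1 fires (i), (vii), giving break_glass, mfa_enrolled.
Round 2 fires (ii), giving restricted_mode.
Round 3 fires (xi), giving quota_ok.
Round 4 fires (vi), (xii), giving can_write, cond_1.
Round 5 fires (ix), giving role_editor.
role_editor first appears in round 5.

5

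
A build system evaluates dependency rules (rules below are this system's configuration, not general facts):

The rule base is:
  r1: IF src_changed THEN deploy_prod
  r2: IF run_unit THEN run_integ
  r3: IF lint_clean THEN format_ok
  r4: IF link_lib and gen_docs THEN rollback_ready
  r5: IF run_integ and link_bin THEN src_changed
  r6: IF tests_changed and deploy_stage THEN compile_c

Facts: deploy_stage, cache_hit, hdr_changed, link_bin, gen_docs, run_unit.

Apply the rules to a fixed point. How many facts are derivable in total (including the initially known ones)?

Round 1: r2 [IF run_unit THEN run_integ]. New: run_integ.
Round 2: r5 [IF run_integ and link_bin THEN src_changed]. New: src_changed.
Round 3: r1 [IF src_changed THEN deploy_prod]. New: deploy_prod.
Closure: {cache_hit, deploy_prod, deploy_stage, gen_docs, hdr_changed, link_bin, run_integ, run_unit, src_changed} — 9 facts.

9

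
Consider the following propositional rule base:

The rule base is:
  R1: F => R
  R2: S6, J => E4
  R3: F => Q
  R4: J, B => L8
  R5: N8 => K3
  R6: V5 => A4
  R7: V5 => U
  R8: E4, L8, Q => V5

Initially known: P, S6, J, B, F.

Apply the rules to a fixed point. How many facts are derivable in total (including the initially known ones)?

12

Round 1: R1 [F => R]; R2 [S6, J => E4]; R3 [F => Q]; R4 [J, B => L8]. New: R, E4, Q, L8.
Round 2: R8 [E4, L8, Q => V5]. New: V5.
Round 3: R6 [V5 => A4]; R7 [V5 => U]. New: A4, U.
Closure: {A4, B, E4, F, J, L8, P, Q, R, S6, U, V5} — 12 facts.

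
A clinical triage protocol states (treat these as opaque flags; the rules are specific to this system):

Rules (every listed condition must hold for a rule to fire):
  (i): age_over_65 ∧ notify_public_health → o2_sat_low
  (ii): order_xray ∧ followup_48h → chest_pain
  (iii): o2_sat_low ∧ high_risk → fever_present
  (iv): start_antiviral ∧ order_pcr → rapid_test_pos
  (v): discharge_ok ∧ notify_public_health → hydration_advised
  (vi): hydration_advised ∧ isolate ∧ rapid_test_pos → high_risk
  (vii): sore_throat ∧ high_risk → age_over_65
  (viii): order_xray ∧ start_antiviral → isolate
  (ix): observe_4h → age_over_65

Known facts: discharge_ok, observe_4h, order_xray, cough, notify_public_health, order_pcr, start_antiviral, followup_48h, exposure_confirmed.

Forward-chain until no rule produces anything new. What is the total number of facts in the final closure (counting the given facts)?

17

Round 1: (ii) [order_xray ∧ followup_48h → chest_pain]; (iv) [start_antiviral ∧ order_pcr → rapid_test_pos]; (v) [discharge_ok ∧ notify_public_health → hydration_advised]; (viii) [order_xray ∧ start_antiviral → isolate]; (ix) [observe_4h → age_over_65]. New: chest_pain, rapid_test_pos, hydration_advised, isolate, age_over_65.
Round 2: (i) [age_over_65 ∧ notify_public_health → o2_sat_low]; (vi) [hydration_advised ∧ isolate ∧ rapid_test_pos → high_risk]. New: o2_sat_low, high_risk.
Round 3: (iii) [o2_sat_low ∧ high_risk → fever_present]. New: fever_present.
Closure: {age_over_65, chest_pain, cough, discharge_ok, exposure_confirmed, fever_present, followup_48h, high_risk, hydration_advised, isolate, notify_public_health, o2_sat_low, observe_4h, order_pcr, order_xray, rapid_test_pos, start_antiviral} — 17 facts.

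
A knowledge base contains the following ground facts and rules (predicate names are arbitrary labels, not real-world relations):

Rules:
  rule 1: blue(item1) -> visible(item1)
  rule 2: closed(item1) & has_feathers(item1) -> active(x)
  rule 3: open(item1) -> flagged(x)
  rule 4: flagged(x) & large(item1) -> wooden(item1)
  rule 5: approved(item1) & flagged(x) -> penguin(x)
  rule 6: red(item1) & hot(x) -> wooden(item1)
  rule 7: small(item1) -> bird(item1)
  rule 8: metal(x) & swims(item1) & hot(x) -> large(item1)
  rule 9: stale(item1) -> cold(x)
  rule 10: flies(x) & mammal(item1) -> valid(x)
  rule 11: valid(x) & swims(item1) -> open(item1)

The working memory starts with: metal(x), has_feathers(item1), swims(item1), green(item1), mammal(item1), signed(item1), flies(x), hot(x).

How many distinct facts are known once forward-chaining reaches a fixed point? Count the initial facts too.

[1] rule 8 [metal(x) & swims(item1) & hot(x) -> large(item1)]; rule 10 [flies(x) & mammal(item1) -> valid(x)]. ⇒ new: large(item1), valid(x).
[2] rule 11 [valid(x) & swims(item1) -> open(item1)]. ⇒ new: open(item1).
[3] rule 3 [open(item1) -> flagged(x)]. ⇒ new: flagged(x).
[4] rule 4 [flagged(x) & large(item1) -> wooden(item1)]. ⇒ new: wooden(item1).
Closure: {flagged(x), flies(x), green(item1), has_feathers(item1), hot(x), large(item1), mammal(item1), metal(x), open(item1), signed(item1), swims(item1), valid(x), wooden(item1)} — 13 facts.

13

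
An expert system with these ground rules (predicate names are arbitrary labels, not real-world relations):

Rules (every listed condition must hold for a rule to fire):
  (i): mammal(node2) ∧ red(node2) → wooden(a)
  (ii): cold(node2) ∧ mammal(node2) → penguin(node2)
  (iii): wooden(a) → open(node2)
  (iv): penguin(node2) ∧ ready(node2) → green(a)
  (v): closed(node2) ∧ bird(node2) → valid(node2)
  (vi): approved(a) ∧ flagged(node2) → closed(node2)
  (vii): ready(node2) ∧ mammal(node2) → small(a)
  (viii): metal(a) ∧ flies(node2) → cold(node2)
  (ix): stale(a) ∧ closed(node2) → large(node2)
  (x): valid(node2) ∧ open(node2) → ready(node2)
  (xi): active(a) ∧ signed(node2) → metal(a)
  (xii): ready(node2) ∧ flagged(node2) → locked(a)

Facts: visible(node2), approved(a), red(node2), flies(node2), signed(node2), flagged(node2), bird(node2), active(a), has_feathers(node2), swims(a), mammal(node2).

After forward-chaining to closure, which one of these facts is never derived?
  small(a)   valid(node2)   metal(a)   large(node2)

[1] (i) [mammal(node2) ∧ red(node2) → wooden(a)]; (vi) [approved(a) ∧ flagged(node2) → closed(node2)]; (xi) [active(a) ∧ signed(node2) → metal(a)]. ⇒ new: wooden(a), closed(node2), metal(a).
[2] (iii) [wooden(a) → open(node2)]; (v) [closed(node2) ∧ bird(node2) → valid(node2)]; (viii) [metal(a) ∧ flies(node2) → cold(node2)]. ⇒ new: open(node2), valid(node2), cold(node2).
[3] (ii) [cold(node2) ∧ mammal(node2) → penguin(node2)]; (x) [valid(node2) ∧ open(node2) → ready(node2)]. ⇒ new: penguin(node2), ready(node2).
[4] (iv) [penguin(node2) ∧ ready(node2) → green(a)]; (vii) [ready(node2) ∧ mammal(node2) → small(a)]; (xii) [ready(node2) ∧ flagged(node2) → locked(a)]. ⇒ new: green(a), small(a), locked(a).
Derived: small(a) (round 4), valid(node2) (round 2), metal(a) (round 1). large(node2) never appears in any round.

large(node2)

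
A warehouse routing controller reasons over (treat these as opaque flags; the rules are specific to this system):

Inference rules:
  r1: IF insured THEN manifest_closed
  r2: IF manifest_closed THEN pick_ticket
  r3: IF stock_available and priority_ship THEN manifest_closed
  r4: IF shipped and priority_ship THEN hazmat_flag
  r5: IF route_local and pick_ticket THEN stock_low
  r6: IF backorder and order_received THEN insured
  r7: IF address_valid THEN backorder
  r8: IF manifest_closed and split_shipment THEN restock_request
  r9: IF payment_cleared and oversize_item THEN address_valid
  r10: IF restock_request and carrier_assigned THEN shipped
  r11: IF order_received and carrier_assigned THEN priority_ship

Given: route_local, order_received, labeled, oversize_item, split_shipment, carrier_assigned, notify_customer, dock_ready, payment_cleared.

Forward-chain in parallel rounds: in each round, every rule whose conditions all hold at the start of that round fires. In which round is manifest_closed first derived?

4

Round 1: r9 [IF payment_cleared and oversize_item THEN address_valid]; r11 [IF order_received and carrier_assigned THEN priority_ship]. Adds address_valid, priority_ship.
Round 2: r7 [IF address_valid THEN backorder]. Adds backorder.
Round 3: r6 [IF backorder and order_received THEN insured]. Adds insured.
Round 4: r1 [IF insured THEN manifest_closed]. Adds manifest_closed.
manifest_closed first appears in round 4.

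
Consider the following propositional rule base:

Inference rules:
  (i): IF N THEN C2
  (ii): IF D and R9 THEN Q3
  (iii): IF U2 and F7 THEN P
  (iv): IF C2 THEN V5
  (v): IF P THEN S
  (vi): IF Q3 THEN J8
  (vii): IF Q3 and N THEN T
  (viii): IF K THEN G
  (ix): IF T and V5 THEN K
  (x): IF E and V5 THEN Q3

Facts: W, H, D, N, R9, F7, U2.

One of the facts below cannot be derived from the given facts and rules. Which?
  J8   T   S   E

E

Round 1: (i) [IF N THEN C2]; (ii) [IF D and R9 THEN Q3]; (iii) [IF U2 and F7 THEN P]. Adds C2, Q3, P.
Round 2: (iv) [IF C2 THEN V5]; (v) [IF P THEN S]; (vi) [IF Q3 THEN J8]; (vii) [IF Q3 and N THEN T]. Adds V5, S, J8, T.
Round 3: (ix) [IF T and V5 THEN K]. Adds K.
Round 4: (viii) [IF K THEN G]. Adds G.
Derived: J8 (round 2), T (round 2), S (round 2). E never appears in any round.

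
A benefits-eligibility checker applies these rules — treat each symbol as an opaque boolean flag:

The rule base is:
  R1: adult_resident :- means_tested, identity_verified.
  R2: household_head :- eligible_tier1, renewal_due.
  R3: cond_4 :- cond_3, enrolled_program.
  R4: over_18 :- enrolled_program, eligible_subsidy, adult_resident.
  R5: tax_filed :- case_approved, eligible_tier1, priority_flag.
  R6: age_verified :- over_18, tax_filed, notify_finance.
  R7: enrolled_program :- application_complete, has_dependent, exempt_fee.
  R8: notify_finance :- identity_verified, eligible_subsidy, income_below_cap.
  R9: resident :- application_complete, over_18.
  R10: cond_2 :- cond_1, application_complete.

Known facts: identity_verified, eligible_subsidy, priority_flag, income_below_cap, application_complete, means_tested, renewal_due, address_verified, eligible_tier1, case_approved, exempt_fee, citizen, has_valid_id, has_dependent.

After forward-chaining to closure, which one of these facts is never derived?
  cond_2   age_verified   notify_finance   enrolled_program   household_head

Round 1 — R1, R2, R5, R7, R8, derive adult_resident, household_head, tax_filed, enrolled_program, notify_finance.
Round 2 — R4, derive over_18.
Round 3 — R6, R9, derive age_verified, resident.
Derived: notify_finance (round 1), enrolled_program (round 1), household_head (round 1), age_verified (round 3). cond_2 never appears in any round.

cond_2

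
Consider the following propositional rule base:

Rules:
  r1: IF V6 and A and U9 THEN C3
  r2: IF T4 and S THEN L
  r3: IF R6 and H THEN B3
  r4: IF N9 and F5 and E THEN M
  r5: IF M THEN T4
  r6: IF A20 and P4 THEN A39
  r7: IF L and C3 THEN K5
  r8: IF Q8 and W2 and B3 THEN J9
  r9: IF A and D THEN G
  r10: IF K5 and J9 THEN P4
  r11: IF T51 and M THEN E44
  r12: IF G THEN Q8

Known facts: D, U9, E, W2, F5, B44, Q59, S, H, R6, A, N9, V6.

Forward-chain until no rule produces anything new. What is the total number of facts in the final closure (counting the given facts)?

Round 1 — r1, r3, r4, r9, derive C3, B3, M, G.
Round 2 — r5, r12, derive T4, Q8.
Round 3 — r2, r8, derive L, J9.
Round 4 — r7, derive K5.
Round 5 — r10, derive P4.
Closure: {A, B3, B44, C3, D, E, F5, G, H, J9, K5, L, M, N9, P4, Q59, Q8, R6, S, T4, U9, V6, W2} — 23 facts.

23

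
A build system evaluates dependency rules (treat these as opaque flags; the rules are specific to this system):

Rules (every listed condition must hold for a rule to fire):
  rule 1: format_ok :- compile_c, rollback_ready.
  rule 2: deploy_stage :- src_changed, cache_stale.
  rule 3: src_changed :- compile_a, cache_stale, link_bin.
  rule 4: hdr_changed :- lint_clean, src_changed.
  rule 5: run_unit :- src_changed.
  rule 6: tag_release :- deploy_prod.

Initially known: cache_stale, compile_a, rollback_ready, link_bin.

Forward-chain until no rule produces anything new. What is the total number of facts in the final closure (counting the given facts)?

7

Round 1: rule 3 [src_changed :- compile_a, cache_stale, link_bin.]. Adds src_changed.
Round 2: rule 2 [deploy_stage :- src_changed, cache_stale.]; rule 5 [run_unit :- src_changed.]. Adds deploy_stage, run_unit.
Closure: {cache_stale, compile_a, deploy_stage, link_bin, rollback_ready, run_unit, src_changed} — 7 facts.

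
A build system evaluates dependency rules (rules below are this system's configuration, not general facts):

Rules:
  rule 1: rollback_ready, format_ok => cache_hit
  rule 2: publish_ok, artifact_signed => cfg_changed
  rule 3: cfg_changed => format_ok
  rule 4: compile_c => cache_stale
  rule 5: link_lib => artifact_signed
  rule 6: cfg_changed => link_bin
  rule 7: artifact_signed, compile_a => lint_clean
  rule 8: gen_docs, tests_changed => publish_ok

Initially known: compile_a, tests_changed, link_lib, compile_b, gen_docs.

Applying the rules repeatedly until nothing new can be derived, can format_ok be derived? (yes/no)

Round 1 — rule 5, rule 8, derive artifact_signed, publish_ok.
Round 2 — rule 2, rule 7, derive cfg_changed, lint_clean.
Round 3 — rule 3, rule 6, derive format_ok, link_bin.
format_ok appears in round 3, so it is derivable.

yes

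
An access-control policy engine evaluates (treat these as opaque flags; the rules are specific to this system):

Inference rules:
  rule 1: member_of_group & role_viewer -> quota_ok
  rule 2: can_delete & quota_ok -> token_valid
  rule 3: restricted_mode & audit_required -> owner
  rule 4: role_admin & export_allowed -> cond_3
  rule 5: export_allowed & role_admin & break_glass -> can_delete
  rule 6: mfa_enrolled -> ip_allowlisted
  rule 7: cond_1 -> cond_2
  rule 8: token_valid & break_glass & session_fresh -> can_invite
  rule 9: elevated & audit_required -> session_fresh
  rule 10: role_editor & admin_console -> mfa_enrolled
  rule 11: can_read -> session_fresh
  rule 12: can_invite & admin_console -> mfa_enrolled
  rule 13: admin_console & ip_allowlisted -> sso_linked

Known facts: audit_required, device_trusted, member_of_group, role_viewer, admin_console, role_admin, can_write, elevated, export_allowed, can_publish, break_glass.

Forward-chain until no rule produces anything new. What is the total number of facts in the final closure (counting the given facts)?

20

[1] rule 1 [member_of_group & role_viewer -> quota_ok]; rule 4 [role_admin & export_allowed -> cond_3]; rule 5 [export_allowed & role_admin & break_glass -> can_delete]; rule 9 [elevated & audit_required -> session_fresh]. ⇒ new: quota_ok, cond_3, can_delete, session_fresh.
[2] rule 2 [can_delete & quota_ok -> token_valid]. ⇒ new: token_valid.
[3] rule 8 [token_valid & break_glass & session_fresh -> can_invite]. ⇒ new: can_invite.
[4] rule 12 [can_invite & admin_console -> mfa_enrolled]. ⇒ new: mfa_enrolled.
[5] rule 6 [mfa_enrolled -> ip_allowlisted]. ⇒ new: ip_allowlisted.
[6] rule 13 [admin_console & ip_allowlisted -> sso_linked]. ⇒ new: sso_linked.
Closure: {admin_console, audit_required, break_glass, can_delete, can_invite, can_publish, can_write, cond_3, device_trusted, elevated, export_allowed, ip_allowlisted, member_of_group, mfa_enrolled, quota_ok, role_admin, role_viewer, session_fresh, sso_linked, token_valid} — 20 facts.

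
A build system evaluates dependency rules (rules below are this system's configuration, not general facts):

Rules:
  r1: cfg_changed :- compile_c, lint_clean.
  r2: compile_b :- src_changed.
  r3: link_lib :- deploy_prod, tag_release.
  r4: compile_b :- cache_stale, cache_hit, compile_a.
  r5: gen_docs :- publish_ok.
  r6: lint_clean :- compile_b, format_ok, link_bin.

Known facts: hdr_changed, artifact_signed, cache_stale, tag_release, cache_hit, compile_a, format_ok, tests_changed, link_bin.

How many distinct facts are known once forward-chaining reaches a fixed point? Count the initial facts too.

11

Round 1 fires r4, giving compile_b.
Round 2 fires r6, giving lint_clean.
Closure: {artifact_signed, cache_hit, cache_stale, compile_a, compile_b, format_ok, hdr_changed, link_bin, lint_clean, tag_release, tests_changed} — 11 facts.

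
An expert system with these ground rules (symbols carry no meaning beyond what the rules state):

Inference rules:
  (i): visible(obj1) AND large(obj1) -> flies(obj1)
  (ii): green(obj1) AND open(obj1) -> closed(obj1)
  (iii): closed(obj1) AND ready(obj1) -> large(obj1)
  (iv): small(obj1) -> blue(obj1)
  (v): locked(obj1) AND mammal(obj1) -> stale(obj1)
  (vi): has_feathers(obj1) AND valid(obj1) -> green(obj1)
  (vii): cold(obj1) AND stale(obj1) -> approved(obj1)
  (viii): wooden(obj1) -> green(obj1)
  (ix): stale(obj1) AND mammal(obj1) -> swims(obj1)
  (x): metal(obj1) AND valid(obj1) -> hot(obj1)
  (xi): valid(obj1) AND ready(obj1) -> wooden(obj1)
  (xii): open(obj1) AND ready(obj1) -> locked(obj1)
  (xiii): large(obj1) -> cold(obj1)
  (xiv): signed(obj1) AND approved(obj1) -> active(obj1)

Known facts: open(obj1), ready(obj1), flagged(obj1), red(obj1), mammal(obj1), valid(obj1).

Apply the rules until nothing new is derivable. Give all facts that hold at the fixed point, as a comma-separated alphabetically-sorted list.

Round 1 — (xi), (xii), derive wooden(obj1), locked(obj1).
Round 2 — (v), (viii), derive stale(obj1), green(obj1).
Round 3 — (ii), (ix), derive closed(obj1), swims(obj1).
Round 4 — (iii), derive large(obj1).
Round 5 — (xiii), derive cold(obj1).
Round 6 — (vii), derive approved(obj1).

approved(obj1), closed(obj1), cold(obj1), flagged(obj1), green(obj1), large(obj1), locked(obj1), mammal(obj1), open(obj1), ready(obj1), red(obj1), stale(obj1), swims(obj1), valid(obj1), wooden(obj1)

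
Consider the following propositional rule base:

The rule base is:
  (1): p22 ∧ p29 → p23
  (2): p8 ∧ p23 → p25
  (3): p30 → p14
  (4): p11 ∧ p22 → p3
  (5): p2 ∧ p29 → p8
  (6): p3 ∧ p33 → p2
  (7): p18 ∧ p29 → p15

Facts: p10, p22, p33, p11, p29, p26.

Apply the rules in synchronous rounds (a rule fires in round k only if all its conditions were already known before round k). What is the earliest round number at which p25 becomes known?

Round 1 fires (1), (4), giving p23, p3.
Round 2 fires (6), giving p2.
Round 3 fires (5), giving p8.
Round 4 fires (2), giving p25.
p25 first appears in round 4.

4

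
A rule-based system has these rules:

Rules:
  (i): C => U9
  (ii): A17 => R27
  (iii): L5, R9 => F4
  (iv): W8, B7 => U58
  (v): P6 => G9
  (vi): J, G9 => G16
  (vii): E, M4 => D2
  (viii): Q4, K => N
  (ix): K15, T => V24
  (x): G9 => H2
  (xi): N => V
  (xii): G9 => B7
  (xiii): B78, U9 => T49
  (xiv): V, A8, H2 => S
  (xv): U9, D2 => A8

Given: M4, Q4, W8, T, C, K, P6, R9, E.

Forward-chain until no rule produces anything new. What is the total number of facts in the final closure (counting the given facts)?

19

[1] (i) [C => U9]; (v) [P6 => G9]; (vii) [E, M4 => D2]; (viii) [Q4, K => N]. ⇒ new: U9, G9, D2, N.
[2] (x) [G9 => H2]; (xi) [N => V]; (xii) [G9 => B7]; (xv) [U9, D2 => A8]. ⇒ new: H2, V, B7, A8.
[3] (iv) [W8, B7 => U58]; (xiv) [V, A8, H2 => S]. ⇒ new: U58, S.
Closure: {A8, B7, C, D2, E, G9, H2, K, M4, N, P6, Q4, R9, S, T, U58, U9, V, W8} — 19 facts.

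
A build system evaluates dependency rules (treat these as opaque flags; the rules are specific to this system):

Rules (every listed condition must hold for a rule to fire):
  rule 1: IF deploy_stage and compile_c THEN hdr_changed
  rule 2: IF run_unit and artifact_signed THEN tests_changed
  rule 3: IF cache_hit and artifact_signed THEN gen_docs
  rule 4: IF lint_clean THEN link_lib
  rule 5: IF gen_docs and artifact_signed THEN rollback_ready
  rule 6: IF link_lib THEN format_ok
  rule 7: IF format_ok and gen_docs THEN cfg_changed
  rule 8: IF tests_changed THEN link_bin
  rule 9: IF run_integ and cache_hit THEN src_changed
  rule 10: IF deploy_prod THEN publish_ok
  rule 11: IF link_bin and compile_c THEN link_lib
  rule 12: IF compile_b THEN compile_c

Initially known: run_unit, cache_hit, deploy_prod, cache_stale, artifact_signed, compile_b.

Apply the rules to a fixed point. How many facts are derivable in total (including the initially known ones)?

Round 1: rule 2 [IF run_unit and artifact_signed THEN tests_changed]; rule 3 [IF cache_hit and artifact_signed THEN gen_docs]; rule 10 [IF deploy_prod THEN publish_ok]; rule 12 [IF compile_b THEN compile_c]. New: tests_changed, gen_docs, publish_ok, compile_c.
Round 2: rule 5 [IF gen_docs and artifact_signed THEN rollback_ready]; rule 8 [IF tests_changed THEN link_bin]. New: rollback_ready, link_bin.
Round 3: rule 11 [IF link_bin and compile_c THEN link_lib]. New: link_lib.
Round 4: rule 6 [IF link_lib THEN format_ok]. New: format_ok.
Round 5: rule 7 [IF format_ok and gen_docs THEN cfg_changed]. New: cfg_changed.
Closure: {artifact_signed, cache_hit, cache_stale, cfg_changed, compile_b, compile_c, deploy_prod, format_ok, gen_docs, link_bin, link_lib, publish_ok, rollback_ready, run_unit, tests_changed} — 15 facts.

15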